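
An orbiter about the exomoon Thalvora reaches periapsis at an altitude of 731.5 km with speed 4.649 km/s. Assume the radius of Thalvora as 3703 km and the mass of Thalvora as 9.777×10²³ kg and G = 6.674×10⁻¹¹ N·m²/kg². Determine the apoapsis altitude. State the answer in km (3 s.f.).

apoapsis altitude ≈ 8560 km

μ = GM = 6.674×10⁻¹¹ × 9.777×10²³ = 6.525×10¹³ m³/s².
r_p = 3703 + 731.5 = 4434.5 km = 4.434×10⁶ m.
Specific energy ε = v²/2 − μ/r = -3.908×10⁶ J/kg, so a = −μ/(2ε) = 8.349×10⁶ m.
The apsides satisfy r_p + r_a = 2a, so the apoapsis radius is 2a − r_p = 1.226×10⁷ m = 12263 km.
Apoapsis altitude = 12263 − 3703 = 8559.6 km.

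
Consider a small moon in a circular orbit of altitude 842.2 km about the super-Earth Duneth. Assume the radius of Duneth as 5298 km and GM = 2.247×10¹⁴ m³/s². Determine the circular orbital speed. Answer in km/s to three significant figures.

v ≈ 6.05 km/s

r = 5298 + 842.2 = 6140.2 km = 6.1402×10⁶ m.
For a circular orbit v = √(μ/r) = √(2.247×10¹⁴ / 6.140×10⁶) = √(3.659×10⁷) = 6049 m/s.
That is 6.049 km/s.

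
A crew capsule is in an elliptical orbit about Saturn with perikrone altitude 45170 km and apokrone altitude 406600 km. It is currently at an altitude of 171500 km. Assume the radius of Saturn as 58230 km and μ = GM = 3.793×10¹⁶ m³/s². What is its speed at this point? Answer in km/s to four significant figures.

v ≈ 14.03 km/s

r_p = 58230 + 45170 = 103400 km = 1.0340×10⁸ m.
r_a = 58230 + 406600 = 464830 km = 4.6483×10⁸ m.
r = 58230 + 171500 = 2.2973×10⁵ km = 2.297×10⁸ m.
Semi-major axis a = (r_p + r_a)/2 = 2.8412×10⁵ km = 2.841×10⁸ m.
Vis-viva: v² = μ(2/r − 1/a) = 3.793×10¹⁶ × (8.706×10⁻⁹ − 3.520×10⁻⁹) = 1.967×10⁸ m²/s².
v = 14030 m/s = 14.03 km/s.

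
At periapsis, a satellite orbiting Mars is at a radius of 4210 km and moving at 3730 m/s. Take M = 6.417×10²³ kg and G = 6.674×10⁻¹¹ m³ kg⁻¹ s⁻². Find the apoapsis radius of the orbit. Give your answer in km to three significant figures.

μ = GM = 6.674×10⁻¹¹ × 6.417×10²³ = 4.283×10¹³ m³/s².
r_p = 4.210×10⁶ m.
Specific energy ε = v²/2 − μ/r = -3.216×10⁶ J/kg, so a = −μ/(2ε) = 6.658×10⁶ m.
The apsides satisfy r_p + r_a = 2a, so the apoapsis radius is 2a − r_p = 9.106×10⁶ m = 9105.8 km.

apoapsis radius ≈ 9110 km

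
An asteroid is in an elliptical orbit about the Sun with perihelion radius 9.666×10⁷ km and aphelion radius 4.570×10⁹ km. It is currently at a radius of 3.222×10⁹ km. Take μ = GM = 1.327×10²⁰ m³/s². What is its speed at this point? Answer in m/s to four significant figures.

Semi-major axis a = (r_p + r_a)/2 = 2.3333×10⁹ km = 2.333×10¹² m.
Vis-viva: v² = μ(2/r − 1/a) = 1.327×10²⁰ × (6.207×10⁻¹³ − 4.286×10⁻¹³) = 2.550×10⁷ m²/s².
v = 5050 m/s.

v ≈ 5050 m/s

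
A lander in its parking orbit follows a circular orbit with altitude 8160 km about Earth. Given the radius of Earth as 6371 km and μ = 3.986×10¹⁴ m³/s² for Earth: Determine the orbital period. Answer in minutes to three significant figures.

r = 6371 + 8160 = 14531 km = 1.4531×10⁷ m.
Kepler's third law: T = 2π√(r³/μ) = 2π√((1.453×10⁷)³ / 3.986×10¹⁴).
r³/μ = 7.697×10⁶ s², so T = 2π × 2.774×10³ = 1.743×10⁴ s.
Converting: 1.743×10⁴ s ÷ 60.00 = 290.5 minutes.

T ≈ 291 minutes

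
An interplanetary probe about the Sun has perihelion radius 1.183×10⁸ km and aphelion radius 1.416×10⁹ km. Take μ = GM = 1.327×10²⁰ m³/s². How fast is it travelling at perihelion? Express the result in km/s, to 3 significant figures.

Semi-major axis a = (r_p + r_a)/2 = 7.6715×10⁸ km = 7.672×10¹¹ m.
Vis-viva: v² = μ(2/r − 1/a) = 1.327×10²⁰ × (1.691×10⁻¹¹ − 1.304×10⁻¹²) = 2.070×10⁹ m²/s².
v = 45500 m/s = 45.50 km/s.

v ≈ 45.5 km/s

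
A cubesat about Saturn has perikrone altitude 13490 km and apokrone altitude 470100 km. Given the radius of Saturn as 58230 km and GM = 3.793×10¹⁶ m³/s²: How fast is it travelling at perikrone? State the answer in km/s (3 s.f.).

r_p = 58230 + 13490 = 71720 km = 7.1720×10⁷ m.
r_a = 58230 + 470100 = 528330 km = 5.2833×10⁸ m.
Semi-major axis a = (r_p + r_a)/2 = 3.0002×10⁵ km = 3.000×10⁸ m.
Vis-viva: v² = μ(2/r − 1/a) = 3.793×10¹⁶ × (2.789×10⁻⁸ − 3.333×10⁻⁹) = 9.313×10⁸ m²/s².
v = 30520 m/s = 30.52 km/s.

v ≈ 30.5 km/s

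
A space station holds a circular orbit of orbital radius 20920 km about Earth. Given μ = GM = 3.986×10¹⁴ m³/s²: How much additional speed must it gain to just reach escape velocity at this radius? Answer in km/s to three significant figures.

Δv ≈ 1.81 km/s

r = 20920 km = 2.092×10⁷ m.
Circular speed v_c = √(μ/r) = 4365 m/s.
Escape speed v_esc = √(2μ/r) = √2 × v_c = 6173 m/s.
Δv = v_esc − v_c = 1808 m/s = 1.808 km/s.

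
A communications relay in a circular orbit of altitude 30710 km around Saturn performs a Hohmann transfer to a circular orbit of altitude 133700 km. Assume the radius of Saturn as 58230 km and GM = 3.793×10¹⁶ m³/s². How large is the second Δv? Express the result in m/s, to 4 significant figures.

r₁ = 58230 + 30710 = 88940 km = 8.8940×10⁷ m.
r₂ = 58230 + 133700 = 191930 km = 1.9193×10⁸ m.
Transfer ellipse a_t = (r₁ + r₂)/2 = 1.404×10⁸ m.
At r₁: circular v_c1 = √(μ/r₁) = 20650 m/s; transfer-perikrone v_p = √[μ(2/r₁ − 1/a_t)] = 24140 m/s.
At r₂: circular v_c2 = √(μ/r₂) = 14060 m/s; transfer-apokrone v_a = √[μ(2/r₂ − 1/a_t)] = 11190 m/s.
Δv₂ = v_c2 − v_a = 2870 m/s.

Δv ≈ 2870 m/s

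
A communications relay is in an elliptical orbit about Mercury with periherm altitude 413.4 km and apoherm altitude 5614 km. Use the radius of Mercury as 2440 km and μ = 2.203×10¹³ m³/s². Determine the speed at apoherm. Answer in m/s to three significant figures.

v ≈ 1200 m/s

r_p = 2440 + 413.4 = 2853.4 km = 2.8534×10⁶ m.
r_a = 2440 + 5614 = 8054.0 km = 8.0540×10⁶ m.
Semi-major axis a = (r_p + r_a)/2 = 5453.7 km = 5.454×10⁶ m.
Vis-viva: v² = μ(2/r − 1/a) = 2.203×10¹³ × (2.483×10⁻⁷ − 1.834×10⁻⁷) = 1.431×10⁶ m²/s².
v = 1196 m/s.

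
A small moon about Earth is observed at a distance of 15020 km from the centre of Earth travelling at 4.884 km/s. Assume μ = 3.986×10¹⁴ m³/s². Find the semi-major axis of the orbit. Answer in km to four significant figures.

a ≈ 13640 km

r = 1.502×10⁷ m.
Vis-viva rearranged: 1/a = 2/r − v²/μ = 1.332×10⁻⁷ − 5.984×10⁻⁸ = 7.331×10⁻⁸ m⁻¹.
a = 1.364×10⁷ m = 13640 km.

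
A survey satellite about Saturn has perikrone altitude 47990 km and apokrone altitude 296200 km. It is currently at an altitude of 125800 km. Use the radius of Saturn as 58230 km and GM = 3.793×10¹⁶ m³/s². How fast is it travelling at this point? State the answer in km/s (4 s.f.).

v ≈ 15.73 km/s

r_p = 58230 + 47990 = 106220 km = 1.0622×10⁸ m.
r_a = 58230 + 296200 = 354430 km = 3.5443×10⁸ m.
r = 58230 + 125800 = 1.8403×10⁵ km = 1.840×10⁸ m.
Semi-major axis a = (r_p + r_a)/2 = 2.3032×10⁵ km = 2.303×10⁸ m.
Vis-viva: v² = μ(2/r − 1/a) = 3.793×10¹⁶ × (1.087×10⁻⁸ − 4.342×10⁻⁹) = 2.475×10⁸ m²/s².
v = 15730 m/s = 15.73 km/s.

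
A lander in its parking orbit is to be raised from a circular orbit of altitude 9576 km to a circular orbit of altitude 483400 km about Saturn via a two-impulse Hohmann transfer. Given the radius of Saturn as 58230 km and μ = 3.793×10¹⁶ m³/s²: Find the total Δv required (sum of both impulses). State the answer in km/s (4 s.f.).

Δv_total ≈ 12.30 km/s

r₁ = 58230 + 9576 = 67806 km = 6.7806×10⁷ m.
r₂ = 58230 + 483400 = 541630 km = 5.4163×10⁸ m.
Transfer ellipse a_t = (r₁ + r₂)/2 = 3.047×10⁸ m.
At r₁: circular v_c1 = √(μ/r₁) = 23650 m/s; transfer-perikrone v_p = √[μ(2/r₁ − 1/a_t)] = 31530 m/s.
Δv₁ = v_p − v_c1 = 7881 m/s.
At r₂: circular v_c2 = √(μ/r₂) = 8368 m/s; transfer-apokrone v_a = √[μ(2/r₂ − 1/a_t)] = 3948 m/s.
Δv₂ = v_c2 − v_a = 4421 m/s.
Total Δv = Δv₁ + Δv₂ = 12300 m/s = 12.30 km/s.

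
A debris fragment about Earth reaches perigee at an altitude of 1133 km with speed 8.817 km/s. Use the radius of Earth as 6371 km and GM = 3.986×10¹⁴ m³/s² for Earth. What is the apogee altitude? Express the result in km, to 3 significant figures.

r_p = 6371 + 1133 = 7504.0 km = 7.504×10⁶ m.
Specific energy ε = v²/2 − μ/r = -1.425×10⁷ J/kg, so a = −μ/(2ε) = 1.399×10⁷ m.
The apsides satisfy r_p + r_a = 2a, so the apogee radius is 2a − r_p = 2.047×10⁷ m = 20471 km.
Apogee altitude = 20471 − 6371 = 14100 km.

apogee altitude ≈ 14100 km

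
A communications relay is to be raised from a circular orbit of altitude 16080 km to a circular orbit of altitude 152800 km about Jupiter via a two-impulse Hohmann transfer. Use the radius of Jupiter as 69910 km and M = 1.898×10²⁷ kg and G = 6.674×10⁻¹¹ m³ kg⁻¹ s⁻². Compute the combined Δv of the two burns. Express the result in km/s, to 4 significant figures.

Δv_total ≈ 13.77 km/s

μ = GM = 6.674×10⁻¹¹ × 1.898×10²⁷ = 1.267×10¹⁷ m³/s².
r₁ = 69910 + 16080 = 85990 km = 8.5990×10⁷ m.
r₂ = 69910 + 152800 = 222710 km = 2.2271×10⁸ m.
Transfer ellipse a_t = (r₁ + r₂)/2 = 1.544×10⁸ m.
At r₁: circular v_c1 = √(μ/r₁) = 38380 m/s; transfer-perijove v_p = √[μ(2/r₁ − 1/a_t)] = 46100 m/s.
Δv₁ = v_p − v_c1 = 7722 m/s.
At r₂: circular v_c2 = √(μ/r₂) = 23850 m/s; transfer-apojove v_a = √[μ(2/r₂ − 1/a_t)] = 17800 m/s.
Δv₂ = v_c2 − v_a = 6048 m/s.
Total Δv = Δv₁ + Δv₂ = 13770 m/s = 13.77 km/s.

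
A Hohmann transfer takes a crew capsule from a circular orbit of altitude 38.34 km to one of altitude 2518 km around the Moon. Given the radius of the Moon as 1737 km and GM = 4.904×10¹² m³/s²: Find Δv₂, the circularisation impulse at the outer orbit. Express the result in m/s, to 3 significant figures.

Δv ≈ 250 m/s

r₁ = 1737 + 38.34 = 1775.3 km = 1.7753×10⁶ m.
r₂ = 1737 + 2518 = 4255.0 km = 4.2550×10⁶ m.
Transfer ellipse a_t = (r₁ + r₂)/2 = 3.015×10⁶ m.
At r₁: circular v_c1 = √(μ/r₁) = 1662 m/s; transfer-perilune v_p = √[μ(2/r₁ − 1/a_t)] = 1974 m/s.
At r₂: circular v_c2 = √(μ/r₂) = 1074 m/s; transfer-apolune v_a = √[μ(2/r₂ − 1/a_t)] = 823.8 m/s.
Δv₂ = v_c2 − v_a = 249.8 m/s.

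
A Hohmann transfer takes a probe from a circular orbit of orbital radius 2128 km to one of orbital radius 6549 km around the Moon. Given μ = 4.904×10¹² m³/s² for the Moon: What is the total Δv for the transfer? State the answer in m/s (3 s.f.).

Δv_total ≈ 606 m/s

r₁ = 2128 km = 2.128×10⁶ m.
r₂ = 6549 km = 6.549×10⁶ m.
Transfer ellipse a_t = (r₁ + r₂)/2 = 4.338×10⁶ m.
At r₁: circular v_c1 = √(μ/r₁) = 1518 m/s; transfer-perilune v_p = √[μ(2/r₁ − 1/a_t)] = 1865 m/s.
Δv₁ = v_p − v_c1 = 347.1 m/s.
At r₂: circular v_c2 = √(μ/r₂) = 865.3 m/s; transfer-apolune v_a = √[μ(2/r₂ − 1/a_t)] = 606.0 m/s.
Δv₂ = v_c2 − v_a = 259.3 m/s.
Total Δv = Δv₁ + Δv₂ = 606.4 m/s.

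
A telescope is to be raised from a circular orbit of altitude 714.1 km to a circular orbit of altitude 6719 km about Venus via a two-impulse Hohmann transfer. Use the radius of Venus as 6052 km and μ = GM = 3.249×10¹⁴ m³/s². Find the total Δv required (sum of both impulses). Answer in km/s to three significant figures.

Δv_total ≈ 1.84 km/s

r₁ = 6052 + 714.1 = 6766.1 km = 6.7661×10⁶ m.
r₂ = 6052 + 6719 = 12771 km = 1.2771×10⁷ m.
Transfer ellipse a_t = (r₁ + r₂)/2 = 9.769×10⁶ m.
At r₁: circular v_c1 = √(μ/r₁) = 6930 m/s; transfer-periapsis v_p = √[μ(2/r₁ − 1/a_t)] = 7923 m/s.
Δv₁ = v_p − v_c1 = 993.7 m/s.
At r₂: circular v_c2 = √(μ/r₂) = 5044 m/s; transfer-apoapsis v_a = √[μ(2/r₂ − 1/a_t)] = 4198 m/s.
Δv₂ = v_c2 − v_a = 846.1 m/s.
Total Δv = Δv₁ + Δv₂ = 1840 m/s = 1.840 km/s.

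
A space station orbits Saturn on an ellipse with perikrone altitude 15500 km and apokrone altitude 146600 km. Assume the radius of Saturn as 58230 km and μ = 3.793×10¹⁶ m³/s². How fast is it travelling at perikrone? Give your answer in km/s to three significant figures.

v ≈ 27.5 km/s

r_p = 58230 + 15500 = 73730 km = 7.3730×10⁷ m.
r_a = 58230 + 146600 = 204830 km = 2.0483×10⁸ m.
Semi-major axis a = (r_p + r_a)/2 = 1.3928×10⁵ km = 1.393×10⁸ m.
Vis-viva: v² = μ(2/r − 1/a) = 3.793×10¹⁶ × (2.713×10⁻⁸ − 7.180×10⁻⁹) = 7.566×10⁸ m²/s².
v = 27510 m/s = 27.51 km/s.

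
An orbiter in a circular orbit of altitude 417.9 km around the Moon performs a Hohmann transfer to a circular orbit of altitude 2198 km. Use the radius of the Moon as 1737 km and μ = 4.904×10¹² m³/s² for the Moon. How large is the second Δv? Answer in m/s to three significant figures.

Δv ≈ 177 m/s

r₁ = 1737 + 417.9 = 2154.9 km = 2.1549×10⁶ m.
r₂ = 1737 + 2198 = 3935.0 km = 3.9350×10⁶ m.
Transfer ellipse a_t = (r₁ + r₂)/2 = 3.045×10⁶ m.
At r₁: circular v_c1 = √(μ/r₁) = 1509 m/s; transfer-perilune v_p = √[μ(2/r₁ − 1/a_t)] = 1715 m/s.
At r₂: circular v_c2 = √(μ/r₂) = 1116 m/s; transfer-apolune v_a = √[μ(2/r₂ − 1/a_t)] = 939.1 m/s.
Δv₂ = v_c2 − v_a = 177.2 m/s.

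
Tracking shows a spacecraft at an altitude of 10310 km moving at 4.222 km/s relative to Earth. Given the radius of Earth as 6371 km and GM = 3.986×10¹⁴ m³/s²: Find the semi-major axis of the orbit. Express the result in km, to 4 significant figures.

a ≈ 13300 km

r = 6371 + 10310 = 16681 km = 1.668×10⁷ m.
Vis-viva rearranged: 1/a = 2/r − v²/μ = 1.199×10⁻⁷ − 4.472×10⁻⁸ = 7.518×10⁻⁸ m⁻¹.
a = 1.330×10⁷ m = 13302 km.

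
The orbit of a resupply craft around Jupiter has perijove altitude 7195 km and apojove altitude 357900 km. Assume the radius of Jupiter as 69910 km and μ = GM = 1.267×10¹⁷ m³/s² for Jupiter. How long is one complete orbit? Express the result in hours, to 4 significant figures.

T ≈ 19.67 hours

r_p = 69910 + 7195 = 77105 km = 7.7105×10⁷ m.
r_a = 69910 + 357900 = 427810 km = 4.2781×10⁸ m.
Semi-major axis a = (r_p + r_a)/2 = (77105 + 4.2781×10⁵)/2 = 2.5246×10⁵ km = 2.525×10⁸ m.
By Kepler's third law T = 2π√(a³/μ) = 2π × 1.127×10⁴ = 7.081×10⁴ s.
= 19.67 hours.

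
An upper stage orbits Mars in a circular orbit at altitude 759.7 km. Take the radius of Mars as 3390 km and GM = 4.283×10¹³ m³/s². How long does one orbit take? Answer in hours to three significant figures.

r = 3390 + 759.7 = 4149.7 km = 4.1497×10⁶ m.
Kepler's third law: T = 2π√(r³/μ) = 2π√((4.150×10⁶)³ / 4.283×10¹³).
r³/μ = 1.668×10⁶ s², so T = 2π × 1.292×10³ = 8.116×10³ s.
Converting: 8.116×10³ s ÷ 3600 = 2.254 hours.

T ≈ 2.25 hours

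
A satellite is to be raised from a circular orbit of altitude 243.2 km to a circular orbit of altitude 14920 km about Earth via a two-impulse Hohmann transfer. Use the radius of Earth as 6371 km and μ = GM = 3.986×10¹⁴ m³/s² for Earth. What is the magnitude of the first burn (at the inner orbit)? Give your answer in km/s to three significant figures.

r₁ = 6371 + 243.2 = 6614.2 km = 6.6142×10⁶ m.
r₂ = 6371 + 14920 = 21291 km = 2.1291×10⁷ m.
Transfer ellipse a_t = (r₁ + r₂)/2 = 1.395×10⁷ m.
At r₁: circular v_c1 = √(μ/r₁) = 7763 m/s; transfer-perigee v_p = √[μ(2/r₁ − 1/a_t)] = 9590 m/s.
Δv₁ = v_p − v_c1 = 1827 m/s.
= 1.827 km/s.

Δv ≈ 1.83 km/s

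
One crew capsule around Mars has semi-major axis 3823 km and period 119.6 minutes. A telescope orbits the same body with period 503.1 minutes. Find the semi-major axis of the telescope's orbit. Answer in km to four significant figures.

Kepler's third law: a³ ∝ T², so a₂ = a₁ (T₂/T₁)^(2/3).
T₂/T₁ = 4.207, (T₂/T₁)^(2/3) = 2.606.
a₂ = 3823 × 2.606 = 9962 km.

a₂ ≈ 9962 km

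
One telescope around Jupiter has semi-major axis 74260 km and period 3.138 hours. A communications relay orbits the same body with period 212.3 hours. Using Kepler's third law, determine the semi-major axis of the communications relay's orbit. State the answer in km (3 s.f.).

Kepler's third law: a³ ∝ T², so a₂ = a₁ (T₂/T₁)^(2/3).
T₂/T₁ = 67.65, (T₂/T₁)^(2/3) = 16.60.
a₂ = 74260 × 16.60 = 1.233×10⁶ km.

a₂ ≈ 1.23×10⁶ km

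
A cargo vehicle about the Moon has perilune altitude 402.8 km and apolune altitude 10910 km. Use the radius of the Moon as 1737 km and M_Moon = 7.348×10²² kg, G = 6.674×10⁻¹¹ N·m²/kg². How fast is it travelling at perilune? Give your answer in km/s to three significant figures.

v ≈ 1.98 km/s

μ = GM = 6.674×10⁻¹¹ × 7.348×10²² = 4.904×10¹² m³/s².
r_p = 1737 + 402.8 = 2139.8 km = 2.1398×10⁶ m.
r_a = 1737 + 10910 = 12647 km = 1.2647×10⁷ m.
Semi-major axis a = (r_p + r_a)/2 = 7393.4 km = 7.393×10⁶ m.
Vis-viva: v² = μ(2/r − 1/a) = 4.904×10¹² × (9.347×10⁻⁷ − 1.353×10⁻⁷) = 3.920×10⁶ m²/s².
v = 1980 m/s = 1.980 km/s.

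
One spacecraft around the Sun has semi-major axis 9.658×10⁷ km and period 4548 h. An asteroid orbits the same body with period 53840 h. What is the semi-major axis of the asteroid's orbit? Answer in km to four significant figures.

Kepler's third law: a³ ∝ T², so a₂ = a₁ (T₂/T₁)^(2/3).
T₂/T₁ = 11.84, (T₂/T₁)^(2/3) = 5.194.
a₂ = 9.658×10⁷ × 5.194 = 5.017×10⁸ km.

a₂ ≈ 5.017×10⁸ km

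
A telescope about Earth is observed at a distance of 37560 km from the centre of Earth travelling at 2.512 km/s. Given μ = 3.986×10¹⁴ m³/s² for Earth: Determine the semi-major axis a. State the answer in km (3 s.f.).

r = 3.756×10⁷ m.
Vis-viva rearranged: 1/a = 2/r − v²/μ = 5.325×10⁻⁸ − 1.583×10⁻⁸ = 3.742×10⁻⁸ m⁻¹.
a = 2.673×10⁷ m = 26726 km.

a ≈ 26700 km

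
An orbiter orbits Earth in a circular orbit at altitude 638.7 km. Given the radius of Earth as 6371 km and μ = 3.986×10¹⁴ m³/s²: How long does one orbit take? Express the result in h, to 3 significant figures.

r = 6371 + 638.7 = 7009.7 km = 7.0097×10⁶ m.
Kepler's third law: T = 2π√(r³/μ) = 2π√((7.010×10⁶)³ / 3.986×10¹⁴).
r³/μ = 8.641×10⁵ s², so T = 2π × 9.296×10² = 5.841×10³ s.
Converting: 5.841×10³ s ÷ 3600 = 1.622 h.

T ≈ 1.62 h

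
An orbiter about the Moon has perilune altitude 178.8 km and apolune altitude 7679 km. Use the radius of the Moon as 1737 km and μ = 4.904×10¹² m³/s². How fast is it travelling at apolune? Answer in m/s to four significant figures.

r_p = 1737 + 178.8 = 1915.8 km = 1.9158×10⁶ m.
r_a = 1737 + 7679 = 9416.0 km = 9.4160×10⁶ m.
Semi-major axis a = (r_p + r_a)/2 = 5665.9 km = 5.666×10⁶ m.
Vis-viva: v² = μ(2/r − 1/a) = 4.904×10¹² × (2.124×10⁻⁷ − 1.765×10⁻⁷) = 1.761×10⁵ m²/s².
v = 419.6 m/s.

v ≈ 419.6 m/s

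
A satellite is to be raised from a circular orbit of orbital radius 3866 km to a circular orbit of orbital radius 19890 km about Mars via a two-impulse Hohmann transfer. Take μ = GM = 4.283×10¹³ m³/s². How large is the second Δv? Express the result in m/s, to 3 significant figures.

r₁ = 3866 km = 3.866×10⁶ m.
r₂ = 19890 km = 1.989×10⁷ m.
Transfer ellipse a_t = (r₁ + r₂)/2 = 1.188×10⁷ m.
At r₁: circular v_c1 = √(μ/r₁) = 3328 m/s; transfer-periapsis v_p = √[μ(2/r₁ − 1/a_t)] = 4307 m/s.
At r₂: circular v_c2 = √(μ/r₂) = 1467 m/s; transfer-apoapsis v_a = √[μ(2/r₂ − 1/a_t)] = 837.2 m/s.
Δv₂ = v_c2 − v_a = 630.3 m/s.

Δv ≈ 630 m/s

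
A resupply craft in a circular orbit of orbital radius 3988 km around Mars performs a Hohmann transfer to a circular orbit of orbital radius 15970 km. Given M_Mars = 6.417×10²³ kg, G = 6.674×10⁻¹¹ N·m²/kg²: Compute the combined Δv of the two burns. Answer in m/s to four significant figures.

Δv_total ≈ 1471 m/s

μ = GM = 6.674×10⁻¹¹ × 6.417×10²³ = 4.283×10¹³ m³/s².
r₁ = 3988 km = 3.988×10⁶ m.
r₂ = 15970 km = 1.597×10⁷ m.
Transfer ellipse a_t = (r₁ + r₂)/2 = 9.979×10⁶ m.
At r₁: circular v_c1 = √(μ/r₁) = 3277 m/s; transfer-periapsis v_p = √[μ(2/r₁ − 1/a_t)] = 4146 m/s.
Δv₁ = v_p − v_c1 = 868.6 m/s.
At r₂: circular v_c2 = √(μ/r₂) = 1638 m/s; transfer-apoapsis v_a = √[μ(2/r₂ − 1/a_t)] = 1035 m/s.
Δv₂ = v_c2 − v_a = 602.4 m/s.
Total Δv = Δv₁ + Δv₂ = 1471 m/s.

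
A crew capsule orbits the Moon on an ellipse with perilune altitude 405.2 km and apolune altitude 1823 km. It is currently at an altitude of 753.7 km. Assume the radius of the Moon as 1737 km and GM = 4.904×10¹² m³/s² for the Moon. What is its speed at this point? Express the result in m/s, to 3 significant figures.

v ≈ 1490 m/s

r_p = 1737 + 405.2 = 2142.2 km = 2.1422×10⁶ m.
r_a = 1737 + 1823 = 3560.0 km = 3.5600×10⁶ m.
r = 1737 + 753.7 = 2490.7 km = 2.491×10⁶ m.
Semi-major axis a = (r_p + r_a)/2 = 2851.1 km = 2.851×10⁶ m.
Vis-viva: v² = μ(2/r − 1/a) = 4.904×10¹² × (8.030×10⁻⁷ − 3.507×10⁻⁷) = 2.218×10⁶ m²/s².
v = 1489 m/s.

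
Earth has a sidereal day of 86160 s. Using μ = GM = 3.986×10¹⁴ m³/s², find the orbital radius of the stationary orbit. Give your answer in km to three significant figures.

A synchronous orbit has period T, so by Kepler's third law a = (μT²/4π²)^(1/3).
μT²/4π² = 3.986×10¹⁴ × (8.616×10⁴)² / 39.48 = 7.495×10²² m³.
a = 4.216×10⁷ m = 42163 km.

r_sync ≈ 42200 km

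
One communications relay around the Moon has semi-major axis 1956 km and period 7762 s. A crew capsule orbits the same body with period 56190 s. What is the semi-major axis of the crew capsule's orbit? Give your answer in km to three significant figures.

Kepler's third law: a³ ∝ T², so a₂ = a₁ (T₂/T₁)^(2/3).
T₂/T₁ = 7.239, (T₂/T₁)^(2/3) = 3.742.
a₂ = 1956 × 3.742 = 7320 km.

a₂ ≈ 7320 km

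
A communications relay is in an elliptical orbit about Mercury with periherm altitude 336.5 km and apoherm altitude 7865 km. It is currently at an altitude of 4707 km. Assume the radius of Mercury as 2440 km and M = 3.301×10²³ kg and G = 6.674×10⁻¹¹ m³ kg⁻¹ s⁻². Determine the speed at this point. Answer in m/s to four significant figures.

v ≈ 1672 m/s

μ = GM = 6.674×10⁻¹¹ × 3.301×10²³ = 2.203×10¹³ m³/s².
r_p = 2440 + 336.5 = 2776.5 km = 2.7765×10⁶ m.
r_a = 2440 + 7865 = 10305 km = 1.0305×10⁷ m.
r = 2440 + 4707 = 7147.0 km = 7.147×10⁶ m.
Semi-major axis a = (r_p + r_a)/2 = 6540.8 km = 6.541×10⁶ m.
Vis-viva: v² = μ(2/r − 1/a) = 2.203×10¹³ × (2.798×10⁻⁷ − 1.529×10⁻⁷) = 2.797×10⁶ m²/s².
v = 1672 m/s.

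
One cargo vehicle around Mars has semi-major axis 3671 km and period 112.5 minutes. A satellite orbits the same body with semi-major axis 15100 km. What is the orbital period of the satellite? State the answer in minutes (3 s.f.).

Kepler's third law: T² ∝ a³, so T₂ = T₁ (a₂/a₁)^(3/2).
a₂/a₁ = 4.113, (a₂/a₁)^(3/2) = 8.342.
T₂ = 112.5 × 8.342 = 938.5 minutes.

T₂ ≈ 939 minutes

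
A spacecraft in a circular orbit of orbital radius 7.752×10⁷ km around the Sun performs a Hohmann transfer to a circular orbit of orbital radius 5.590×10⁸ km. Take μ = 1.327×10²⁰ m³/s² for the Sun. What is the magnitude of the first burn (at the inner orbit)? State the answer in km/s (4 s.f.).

r₁ = 7.752×10⁷ km = 7.752×10¹⁰ m.
r₂ = 5.590×10⁸ km = 5.590×10¹¹ m.
Transfer ellipse a_t = (r₁ + r₂)/2 = 3.183×10¹¹ m.
At r₁: circular v_c1 = √(μ/r₁) = 41370 m/s; transfer-perihelion v_p = √[μ(2/r₁ − 1/a_t)] = 54830 m/s.
Δv₁ = v_p − v_c1 = 13460 m/s.
= 13.46 km/s.

Δv ≈ 13.46 km/s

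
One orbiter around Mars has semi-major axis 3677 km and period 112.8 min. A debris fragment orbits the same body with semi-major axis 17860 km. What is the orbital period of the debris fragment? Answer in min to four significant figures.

T₂ ≈ 1208 min

Kepler's third law: T² ∝ a³, so T₂ = T₁ (a₂/a₁)^(3/2).
a₂/a₁ = 4.857, (a₂/a₁)^(3/2) = 10.70.
T₂ = 112.8 × 10.70 = 1208 min.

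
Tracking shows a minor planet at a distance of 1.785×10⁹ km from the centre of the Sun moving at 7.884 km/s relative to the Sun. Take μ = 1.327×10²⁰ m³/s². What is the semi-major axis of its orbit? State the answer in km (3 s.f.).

a ≈ 1.53×10⁹ km

r = 1.785×10¹² m.
Vis-viva rearranged: 1/a = 2/r − v²/μ = 1.120×10⁻¹² − 4.684×10⁻¹³ = 6.520×10⁻¹³ m⁻¹.
a = 1.534×10¹² m = 1.5336×10⁹ km.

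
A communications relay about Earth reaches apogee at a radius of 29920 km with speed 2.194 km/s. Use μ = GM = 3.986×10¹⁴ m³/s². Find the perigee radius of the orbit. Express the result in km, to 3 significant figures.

r_a = 2.992×10⁷ m.
Specific energy ε = v²/2 − μ/r = -1.092×10⁷ J/kg, so a = −μ/(2ε) = 1.826×10⁷ m.
The apsides satisfy r_p + r_a = 2a, so the perigee radius is 2a − r_a = 6.597×10⁶ m = 6597.3 km.

perigee radius ≈ 6600 km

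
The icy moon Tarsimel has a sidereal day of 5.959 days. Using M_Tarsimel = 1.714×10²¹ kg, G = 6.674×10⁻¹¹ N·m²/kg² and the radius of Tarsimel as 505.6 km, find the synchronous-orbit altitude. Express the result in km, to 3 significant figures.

h_sync ≈ 8650 km

μ = GM = 6.674×10⁻¹¹ × 1.714×10²¹ = 1.144×10¹¹ m³/s².
T = 5.959 days = 5.149×10⁵ s.
A synchronous orbit has period T, so by Kepler's third law a = (μT²/4π²)^(1/3).
μT²/4π² = 1.144×10¹¹ × (5.149×10⁵)² / 39.48 = 7.681×10²⁰ m³.
a = 9.158×10⁶ m = 9158.1 km.
Altitude h = a − R = 9158.1 − 505.6 = 8652.5 km.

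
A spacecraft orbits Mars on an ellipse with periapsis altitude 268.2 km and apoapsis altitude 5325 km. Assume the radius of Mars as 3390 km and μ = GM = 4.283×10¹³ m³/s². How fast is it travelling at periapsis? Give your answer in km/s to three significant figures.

r_p = 3390 + 268.2 = 3658.2 km = 3.6582×10⁶ m.
r_a = 3390 + 5325 = 8715.0 km = 8.7150×10⁶ m.
Semi-major axis a = (r_p + r_a)/2 = 6186.6 km = 6.187×10⁶ m.
Vis-viva: v² = μ(2/r − 1/a) = 4.283×10¹³ × (5.467×10⁻⁷ − 1.616×10⁻⁷) = 1.649×10⁷ m²/s².
v = 4061 m/s = 4.061 km/s.

v ≈ 4.06 km/s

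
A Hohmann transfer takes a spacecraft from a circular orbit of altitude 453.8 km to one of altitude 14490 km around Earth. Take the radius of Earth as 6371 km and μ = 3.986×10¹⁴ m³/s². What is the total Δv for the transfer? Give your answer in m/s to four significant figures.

Δv_total ≈ 3041 m/s

r₁ = 6371 + 453.8 = 6824.8 km = 6.8248×10⁶ m.
r₂ = 6371 + 14490 = 20861 km = 2.0861×10⁷ m.
Transfer ellipse a_t = (r₁ + r₂)/2 = 1.384×10⁷ m.
At r₁: circular v_c1 = √(μ/r₁) = 7642 m/s; transfer-perigee v_p = √[μ(2/r₁ − 1/a_t)] = 9382 m/s.
Δv₁ = v_p − v_c1 = 1739 m/s.
At r₂: circular v_c2 = √(μ/r₂) = 4371 m/s; transfer-apogee v_a = √[μ(2/r₂ − 1/a_t)] = 3069 m/s.
Δv₂ = v_c2 − v_a = 1302 m/s.
Total Δv = Δv₁ + Δv₂ = 3041 m/s.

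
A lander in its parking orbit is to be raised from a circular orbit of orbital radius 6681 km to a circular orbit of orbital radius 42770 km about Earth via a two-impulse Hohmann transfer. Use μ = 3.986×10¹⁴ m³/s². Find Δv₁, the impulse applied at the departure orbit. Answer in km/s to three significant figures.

Δv ≈ 2.43 km/s

r₁ = 6681 km = 6.681×10⁶ m.
r₂ = 42770 km = 4.277×10⁷ m.
Transfer ellipse a_t = (r₁ + r₂)/2 = 2.473×10⁷ m.
At r₁: circular v_c1 = √(μ/r₁) = 7724 m/s; transfer-perigee v_p = √[μ(2/r₁ − 1/a_t)] = 10160 m/s.
Δv₁ = v_p − v_c1 = 2435 m/s.
= 2.435 km/s.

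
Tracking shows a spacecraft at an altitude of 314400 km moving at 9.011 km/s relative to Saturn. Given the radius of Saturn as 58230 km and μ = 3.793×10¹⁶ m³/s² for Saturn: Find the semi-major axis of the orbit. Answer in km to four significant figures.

r = 58230 + 314400 = 3.7263×10⁵ km = 3.726×10⁸ m.
Vis-viva rearranged: 1/a = 2/r − v²/μ = 5.367×10⁻⁹ − 2.141×10⁻⁹ = 3.227×10⁻⁹ m⁻¹.
a = 3.099×10⁸ m = 3.0993×10⁵ km.

a ≈ 3.099×10⁵ km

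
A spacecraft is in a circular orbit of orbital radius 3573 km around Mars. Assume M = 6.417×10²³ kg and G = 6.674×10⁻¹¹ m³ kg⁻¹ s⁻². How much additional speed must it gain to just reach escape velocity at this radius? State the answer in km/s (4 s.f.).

Δv ≈ 1.434 km/s

μ = GM = 6.674×10⁻¹¹ × 6.417×10²³ = 4.283×10¹³ m³/s².
r = 3573 km = 3.573×10⁶ m.
Circular speed v_c = √(μ/r) = 3462 m/s.
Escape speed v_esc = √(2μ/r) = √2 × v_c = 4896 m/s.
Δv = v_esc − v_c = 1434 m/s = 1.434 km/s.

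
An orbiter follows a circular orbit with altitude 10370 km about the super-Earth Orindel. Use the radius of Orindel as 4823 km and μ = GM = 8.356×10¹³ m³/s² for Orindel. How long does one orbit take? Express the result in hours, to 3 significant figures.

T ≈ 11.3 hours

r = 4823 + 10370 = 15193 km = 1.5193×10⁷ m.
Kepler's third law: T = 2π√(r³/μ) = 2π√((1.519×10⁷)³ / 8.356×10¹³).
r³/μ = 4.197×10⁷ s², so T = 2π × 6.478×10³ = 4.070×10⁴ s.
Converting: 4.070×10⁴ s ÷ 3600 = 11.31 hours.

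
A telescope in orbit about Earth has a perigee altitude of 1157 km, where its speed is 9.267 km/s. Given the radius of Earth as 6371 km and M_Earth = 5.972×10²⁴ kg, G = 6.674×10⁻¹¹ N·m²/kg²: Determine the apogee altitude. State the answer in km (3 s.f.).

μ = GM = 6.674×10⁻¹¹ × 5.972×10²⁴ = 3.986×10¹⁴ m³/s².
r_p = 6371 + 1157 = 7528.0 km = 7.528×10⁶ m.
Specific energy ε = v²/2 − μ/r = -1.001×10⁷ J/kg, so a = −μ/(2ε) = 1.992×10⁷ m.
The apsides satisfy r_p + r_a = 2a, so the apogee radius is 2a − r_p = 3.230×10⁷ m = 32303 km.
Apogee altitude = 32303 − 6371 = 25932 km.

apogee altitude ≈ 25900 km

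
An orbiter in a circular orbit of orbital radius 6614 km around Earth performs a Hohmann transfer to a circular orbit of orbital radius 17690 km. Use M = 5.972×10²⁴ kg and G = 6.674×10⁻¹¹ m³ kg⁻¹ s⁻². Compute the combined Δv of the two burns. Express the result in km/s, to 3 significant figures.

Δv_total ≈ 2.85 km/s

μ = GM = 6.674×10⁻¹¹ × 5.972×10²⁴ = 3.986×10¹⁴ m³/s².
r₁ = 6614 km = 6.614×10⁶ m.
r₂ = 17690 km = 1.769×10⁷ m.
Transfer ellipse a_t = (r₁ + r₂)/2 = 1.215×10⁷ m.
At r₁: circular v_c1 = √(μ/r₁) = 7763 m/s; transfer-perigee v_p = √[μ(2/r₁ − 1/a_t)] = 9366 m/s.
Δv₁ = v_p − v_c1 = 1603 m/s.
At r₂: circular v_c2 = √(μ/r₂) = 4747 m/s; transfer-apogee v_a = √[μ(2/r₂ − 1/a_t)] = 3502 m/s.
Δv₂ = v_c2 − v_a = 1245 m/s.
Total Δv = Δv₁ + Δv₂ = 2848 m/s = 2.848 km/s.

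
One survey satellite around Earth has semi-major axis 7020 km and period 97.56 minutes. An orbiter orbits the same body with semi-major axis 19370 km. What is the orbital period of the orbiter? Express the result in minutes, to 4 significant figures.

Kepler's third law: T² ∝ a³, so T₂ = T₁ (a₂/a₁)^(3/2).
a₂/a₁ = 2.759, (a₂/a₁)^(3/2) = 4.583.
T₂ = 97.56 × 4.583 = 447.2 minutes.

T₂ ≈ 447.2 minutes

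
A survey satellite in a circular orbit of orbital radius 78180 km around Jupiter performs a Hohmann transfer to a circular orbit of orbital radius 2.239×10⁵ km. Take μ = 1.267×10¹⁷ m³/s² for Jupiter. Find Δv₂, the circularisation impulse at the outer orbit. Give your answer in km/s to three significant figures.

r₁ = 78180 km = 7.818×10⁷ m.
r₂ = 2.239×10⁵ km = 2.239×10⁸ m.
Transfer ellipse a_t = (r₁ + r₂)/2 = 1.510×10⁸ m.
At r₁: circular v_c1 = √(μ/r₁) = 40260 m/s; transfer-perijove v_p = √[μ(2/r₁ − 1/a_t)] = 49010 m/s.
At r₂: circular v_c2 = √(μ/r₂) = 23790 m/s; transfer-apojove v_a = √[μ(2/r₂ − 1/a_t)] = 17110 m/s.
Δv₂ = v_c2 − v_a = 6674 m/s.
= 6.674 km/s.

Δv ≈ 6.67 km/s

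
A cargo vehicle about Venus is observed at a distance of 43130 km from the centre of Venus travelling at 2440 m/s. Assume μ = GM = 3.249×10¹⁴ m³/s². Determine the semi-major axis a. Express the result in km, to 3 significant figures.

r = 4.313×10⁷ m.
Specific orbital energy ε = v²/2 − μ/r = (2440)²/2 − 3.249×10¹⁴/4.313×10⁷ = -4.556×10⁶ J/kg.
Since ε = −μ/(2a), a = −μ/(2ε) = 3.565×10⁷ m = 35654 km.

a ≈ 35700 km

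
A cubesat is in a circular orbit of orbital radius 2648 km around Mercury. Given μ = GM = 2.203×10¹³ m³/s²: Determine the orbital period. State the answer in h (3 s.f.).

r = 2648 km = 2.648×10⁶ m.
Kepler's third law: T = 2π√(r³/μ) = 2π√((2.648×10⁶)³ / 2.203×10¹³).
r³/μ = 8.428×10⁵ s², so T = 2π × 9.181×10² = 5.768×10³ s.
Converting: 5.768×10³ s ÷ 3600 = 1.602 h.

T ≈ 1.60 h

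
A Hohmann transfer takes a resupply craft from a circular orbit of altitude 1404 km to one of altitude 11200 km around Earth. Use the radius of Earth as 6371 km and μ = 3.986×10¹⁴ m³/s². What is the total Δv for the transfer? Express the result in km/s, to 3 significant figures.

Δv_total ≈ 2.30 km/s

r₁ = 6371 + 1404 = 7775.0 km = 7.7750×10⁶ m.
r₂ = 6371 + 11200 = 17571 km = 1.7571×10⁷ m.
Transfer ellipse a_t = (r₁ + r₂)/2 = 1.267×10⁷ m.
At r₁: circular v_c1 = √(μ/r₁) = 7160 m/s; transfer-perigee v_p = √[μ(2/r₁ − 1/a_t)] = 8431 m/s.
Δv₁ = v_p − v_c1 = 1271 m/s.
At r₂: circular v_c2 = √(μ/r₂) = 4763 m/s; transfer-apogee v_a = √[μ(2/r₂ − 1/a_t)] = 3731 m/s.
Δv₂ = v_c2 − v_a = 1032 m/s.
Total Δv = Δv₁ + Δv₂ = 2303 m/s = 2.303 km/s.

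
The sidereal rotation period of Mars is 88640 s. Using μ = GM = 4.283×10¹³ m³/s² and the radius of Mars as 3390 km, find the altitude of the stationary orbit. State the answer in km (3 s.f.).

A synchronous orbit has period T, so by Kepler's third law a = (μT²/4π²)^(1/3).
μT²/4π² = 4.283×10¹³ × (8.864×10⁴)² / 39.48 = 8.524×10²¹ m³.
a = 2.043×10⁷ m = 20428 km.
Altitude h = a − R = 20428 − 3390 = 17038 km.

h_sync ≈ 17000 km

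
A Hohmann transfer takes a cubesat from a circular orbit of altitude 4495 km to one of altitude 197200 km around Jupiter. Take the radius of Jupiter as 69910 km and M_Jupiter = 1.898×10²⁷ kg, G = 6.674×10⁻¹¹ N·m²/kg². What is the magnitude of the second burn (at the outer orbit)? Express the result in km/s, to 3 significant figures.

Δv ≈ 7.40 km/s

μ = GM = 6.674×10⁻¹¹ × 1.898×10²⁷ = 1.267×10¹⁷ m³/s².
r₁ = 69910 + 4495 = 74405 km = 7.4405×10⁷ m.
r₂ = 69910 + 197200 = 267110 km = 2.6711×10⁸ m.
Transfer ellipse a_t = (r₁ + r₂)/2 = 1.708×10⁸ m.
At r₁: circular v_c1 = √(μ/r₁) = 41260 m/s; transfer-perijove v_p = √[μ(2/r₁ − 1/a_t)] = 51610 m/s.
At r₂: circular v_c2 = √(μ/r₂) = 21780 m/s; transfer-apojove v_a = √[μ(2/r₂ − 1/a_t)] = 14370 m/s.
Δv₂ = v_c2 − v_a = 7402 m/s.
= 7.402 km/s.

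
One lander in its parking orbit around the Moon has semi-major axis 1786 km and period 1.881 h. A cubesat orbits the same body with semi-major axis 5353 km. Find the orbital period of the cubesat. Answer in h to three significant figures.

T₂ ≈ 9.76 h

Kepler's third law: T² ∝ a³, so T₂ = T₁ (a₂/a₁)^(3/2).
a₂/a₁ = 2.997, (a₂/a₁)^(3/2) = 5.189.
T₂ = 1.881 × 5.189 = 9.760 h.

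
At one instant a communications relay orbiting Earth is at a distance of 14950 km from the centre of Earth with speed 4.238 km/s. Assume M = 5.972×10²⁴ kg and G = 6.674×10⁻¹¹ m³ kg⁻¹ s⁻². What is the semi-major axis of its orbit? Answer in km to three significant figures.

a ≈ 11300 km

μ = GM = 6.674×10⁻¹¹ × 5.972×10²⁴ = 3.986×10¹⁴ m³/s².
r = 1.495×10⁷ m.
Vis-viva rearranged: 1/a = 2/r − v²/μ = 1.338×10⁻⁷ − 4.506×10⁻⁸ = 8.872×10⁻⁸ m⁻¹.
a = 1.127×10⁷ m = 11272 km.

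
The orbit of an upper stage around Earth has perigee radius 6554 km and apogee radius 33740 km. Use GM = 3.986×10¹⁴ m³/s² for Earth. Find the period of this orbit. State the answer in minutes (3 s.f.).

Semi-major axis a = (r_p + r_a)/2 = (6554.0 + 33740)/2 = 20147 km = 2.015×10⁷ m.
By Kepler's third law T = 2π√(a³/μ) = 2π × 4.529×10³ = 2.846×10⁴ s.
= 474.3 minutes.

T ≈ 474 minutes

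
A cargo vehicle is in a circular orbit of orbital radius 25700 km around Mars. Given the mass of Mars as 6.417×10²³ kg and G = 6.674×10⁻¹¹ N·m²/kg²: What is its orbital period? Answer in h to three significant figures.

T ≈ 34.7 h

μ = GM = 6.674×10⁻¹¹ × 6.417×10²³ = 4.283×10¹³ m³/s².
r = 25700 km = 2.570×10⁷ m.
Kepler's third law: T = 2π√(r³/μ) = 2π√((2.570×10⁷)³ / 4.283×10¹³).
r³/μ = 3.964×10⁸ s², so T = 2π × 1.991×10⁴ = 1.251×10⁵ s.
Converting: 1.251×10⁵ s ÷ 3600 = 34.75 h.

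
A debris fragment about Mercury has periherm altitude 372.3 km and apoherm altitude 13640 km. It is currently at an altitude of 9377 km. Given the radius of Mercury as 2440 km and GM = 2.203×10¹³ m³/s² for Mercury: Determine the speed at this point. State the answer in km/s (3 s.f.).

v ≈ 1.18 km/s

r_p = 2440 + 372.3 = 2812.3 km = 2.8123×10⁶ m.
r_a = 2440 + 13640 = 16080 km = 1.6080×10⁷ m.
r = 2440 + 9377 = 11817 km = 1.182×10⁷ m.
Semi-major axis a = (r_p + r_a)/2 = 9446.1 km = 9.446×10⁶ m.
Vis-viva: v² = μ(2/r − 1/a) = 2.203×10¹³ × (1.692×10⁻⁷ − 1.059×10⁻⁷) = 1.396×10⁶ m²/s².
v = 1182 m/s = 1.182 km/s.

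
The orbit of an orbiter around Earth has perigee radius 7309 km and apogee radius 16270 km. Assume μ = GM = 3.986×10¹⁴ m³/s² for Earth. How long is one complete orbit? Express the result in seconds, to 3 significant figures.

Semi-major axis a = (r_p + r_a)/2 = (7309.0 + 16270)/2 = 11790 km = 1.179×10⁷ m.
By Kepler's third law T = 2π√(a³/μ) = 2π × 2.028×10³ = 1.274×10⁴ s.

T ≈ 12700 seconds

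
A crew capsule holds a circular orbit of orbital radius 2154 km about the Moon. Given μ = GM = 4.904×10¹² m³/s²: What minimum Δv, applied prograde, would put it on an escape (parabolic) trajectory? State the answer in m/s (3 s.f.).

r = 2154 km = 2.154×10⁶ m.
Circular speed v_c = √(μ/r) = 1509 m/s.
Escape speed v_esc = √(2μ/r) = √2 × v_c = 2134 m/s.
Δv = v_esc − v_c = 625.0 m/s.

Δv ≈ 625 m/s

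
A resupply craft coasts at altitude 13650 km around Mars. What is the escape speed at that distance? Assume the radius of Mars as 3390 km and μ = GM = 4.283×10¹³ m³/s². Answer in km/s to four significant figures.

r = 3390 + 13650 = 17040 km = 1.7040×10⁷ m.
Escape speed v_esc = √(2μ/r) = √(2 × 4.283×10¹³ / 1.704×10⁷) = √(5.027×10⁶) = 2242 m/s.
= 2.242 km/s.

v_esc ≈ 2.242 km/s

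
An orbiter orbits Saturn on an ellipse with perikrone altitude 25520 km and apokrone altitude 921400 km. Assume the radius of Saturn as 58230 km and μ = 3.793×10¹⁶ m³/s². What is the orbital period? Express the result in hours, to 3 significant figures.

r_p = 58230 + 25520 = 83750 km = 8.3750×10⁷ m.
r_a = 58230 + 921400 = 979630 km = 9.7963×10⁸ m.
Semi-major axis a = (r_p + r_a)/2 = (83750 + 9.7963×10⁵)/2 = 5.3169×10⁵ km = 5.317×10⁸ m.
By Kepler's third law T = 2π√(a³/μ) = 2π × 6.295×10⁴ = 3.955×10⁵ s.
= 109.9 hours.

T ≈ 110 hours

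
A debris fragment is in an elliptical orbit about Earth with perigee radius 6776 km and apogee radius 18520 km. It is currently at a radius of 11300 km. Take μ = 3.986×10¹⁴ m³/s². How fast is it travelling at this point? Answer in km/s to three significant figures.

Semi-major axis a = (r_p + r_a)/2 = 12648 km = 1.265×10⁷ m.
Vis-viva: v² = μ(2/r − 1/a) = 3.986×10¹⁴ × (1.770×10⁻⁷ − 7.906×10⁻⁸) = 3.903×10⁷ m²/s².
v = 6248 m/s = 6.248 km/s.

v ≈ 6.25 km/s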